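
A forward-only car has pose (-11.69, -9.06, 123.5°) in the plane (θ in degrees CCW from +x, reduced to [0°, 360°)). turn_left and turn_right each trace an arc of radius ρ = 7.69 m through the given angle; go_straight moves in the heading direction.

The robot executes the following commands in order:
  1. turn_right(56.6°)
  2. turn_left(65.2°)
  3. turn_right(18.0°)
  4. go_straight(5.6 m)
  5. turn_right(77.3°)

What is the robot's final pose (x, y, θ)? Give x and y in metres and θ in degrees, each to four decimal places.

set_pose: (x, y, θ) = (-11.6900, -9.0600, 123.5000°), ρ = 7.69
turn_right(56.6°): centre at ρ to the right, rotate −56.6° → (-12.3508, -1.7985, 66.9000°)
turn_left(65.2°): centre at ρ to the left, rotate +65.2° → (-13.7185, 6.3741, 132.1000°)
turn_right(18.0°): centre at ρ to the right, rotate −18.0° → (-15.0324, 8.3896, 114.1000°)
go_straight(5.6): x += 5.6·cos θ, y += 5.6·sin θ → (-17.3190, 13.5015, 114.1000°)
turn_right(77.3°): centre at ρ to the right, rotate −77.3° → (-14.9058, 22.7992, 36.8000°)

(-14.9058, 22.7992, 36.8000°)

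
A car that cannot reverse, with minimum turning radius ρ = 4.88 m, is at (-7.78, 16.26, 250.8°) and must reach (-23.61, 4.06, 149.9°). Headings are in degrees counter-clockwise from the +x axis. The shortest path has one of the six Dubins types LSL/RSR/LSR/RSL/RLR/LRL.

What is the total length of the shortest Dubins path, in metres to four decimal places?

Let ψ = atan2(Δy, Δx) = atan2(-12.20, -15.83) = -142.3790° be the start→goal bearing.
Normalize: d = |goal − start| / ρ = 19.985717/4.88 = 4.095434, α = (θ_start − ψ) mod 360° = 33.1790° = 0.579082 rad, β = (θ_goal − ψ) mod 360° = 292.2790° = 5.101230 rad.
Common terms: sin α = 0.547256, cos α = 0.836965, sin β = -0.925349, cos β = 0.379117, cos(α−β) = -0.189095, d² = 16.772579. Work in radians in the unit-radius frame; every candidate has L = ρ·(t + p + q).
LSL: p² = 2 + d² − 2cos(α−β) + 2d(sin α − sin β) = 31.212682; p = √p² = 5.586831; φ = atan2(cos β − cos α, d + sin α − sin β) = -0.082043 rad; t = (φ − α) mod 2π = 5.622060 rad, q = (β − φ) mod 2π = 5.183274 rad → L = 4.88·(5.622060 + 5.586831 + 5.183274) = 4.88·16.392165 = 79.993763 m
RSR: p² = 2 + d² − 2cos(α−β) + 2d(sin β − sin α) = 7.088857; p = √p² = 2.662491; φ = atan2(cos α − cos β, d − sin α + sin β) = 0.172822 rad; t = (α − φ) mod 2π = 0.406261 rad, q = (φ − β) mod 2π = 1.354777 rad → L = 4.88·(0.406261 + 2.662491 + 1.354777) = 4.88·4.423528 = 21.586816 m
LSR: p² = d² − 2 + 2cos(α−β) + 2d(sin α + sin β) = 11.297479; p = √p² = 3.361172; φ = atan2(−cos α − cos β, d + sin α + sin β) − atan2(−2, p) = 0.220593 rad; t = (φ − α) mod 2π = 5.924696 rad, q = (φ − β) mod 2π = 1.402548 rad → L = 4.88·(5.924696 + 3.361172 + 1.402548) = 4.88·10.688417 = 52.159476 m
RSL: p² = d² − 2 + 2cos(α−β) − 2d(sin α + sin β) = 17.491297; p = √p² = 4.182260; φ = atan2(cos α + cos β, d − sin α − sin β) − atan2(2, p) = -0.180639 rad; t = (α − φ) mod 2π = 0.759721 rad, q = (β − φ) mod 2π = 5.281869 rad → L = 4.88·(0.759721 + 4.182260 + 5.281869) = 4.88·10.223850 = 49.892388 m
RLR: c = (6 − d² + 2cos(α−β) + 2d(sin α − sin β))/8 = 0.113893; p = 2π − arccos c = 4.826530 rad; φ = atan2(cos α − cos β, d − sin α + sin β) = 0.172822 rad; t = (α − φ + p/2) mod 2π = 2.819525 rad, q = (α − β − t + p) mod 2π = 3.768041 rad → L = 4.88·(2.819525 + 4.826530 + 3.768041) = 4.88·11.414096 = 55.700790 m
LRL: c = (6 − d² + 2cos(α−β) − 2d(sin α − sin β))/8 = -2.901585, |c| > 1 → infeasible
Shortest: RSR with L = 21.586816 m ≈ 21.5868 m

21.5868 m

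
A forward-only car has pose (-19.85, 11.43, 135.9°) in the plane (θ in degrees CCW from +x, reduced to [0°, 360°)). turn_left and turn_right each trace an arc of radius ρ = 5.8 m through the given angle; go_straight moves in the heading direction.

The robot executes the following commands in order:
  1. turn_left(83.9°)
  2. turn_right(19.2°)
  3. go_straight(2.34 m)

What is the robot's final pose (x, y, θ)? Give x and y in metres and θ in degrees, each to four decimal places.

(-31.4613, 9.9245, 200.6000°)

set_pose: (x, y, θ) = (-19.8500, 11.4300, 135.9000°), ρ = 5.8
turn_left(83.9°): centre at ρ to the left, rotate +83.9° → (-27.5989, 11.7209, 219.8000°)
turn_right(19.2°): centre at ρ to the right, rotate −19.2° → (-29.2709, 10.7478, 200.6000°)
go_straight(2.34): x += 2.34·cos θ, y += 2.34·sin θ → (-31.4613, 9.9245, 200.6000°)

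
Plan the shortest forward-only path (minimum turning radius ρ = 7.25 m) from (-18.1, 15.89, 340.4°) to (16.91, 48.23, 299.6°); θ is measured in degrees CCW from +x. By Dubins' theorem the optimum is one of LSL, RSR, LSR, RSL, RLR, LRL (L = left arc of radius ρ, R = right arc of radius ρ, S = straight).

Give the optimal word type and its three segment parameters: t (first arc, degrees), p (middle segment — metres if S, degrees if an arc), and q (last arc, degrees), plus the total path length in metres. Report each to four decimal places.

Let ψ = atan2(Δy, Δx) = atan2(32.34, 35.01) = 42.7298° be the start→goal bearing.
Normalize: d = |goal − start| / ρ = 47.661050/7.25 = 6.573938, α = (θ_start − ψ) mod 360° = 297.6702° = 5.195326 rad, β = (θ_goal − ψ) mod 360° = 256.8702° = 4.483231 rad.
Common terms: sin α = -0.885635, cos α = 0.464382, sin β = -0.973858, cos β = -0.227157, cos(α−β) = 0.756995, d² = 43.216660. Work in radians in the unit-radius frame; every candidate has L = ρ·(t + p + q).
LSL: p² = 2 + d² − 2cos(α−β) + 2d(sin α − sin β) = 44.862615; p = √p² = 6.697956; φ = atan2(cos β − cos α, d + sin α − sin β) = -0.103431 rad; t = (φ − α) mod 2π = 0.984429 rad, q = (β − φ) mod 2π = 4.586662 rad → L = 7.25·(0.984429 + 6.697956 + 4.586662) = 7.25·12.269047 = 88.950591 m
RSR: p² = 2 + d² − 2cos(α−β) + 2d(sin β − sin α) = 42.542725; p = √p² = 6.522478; φ = atan2(cos α − cos β, d − sin α + sin β) = 0.106224 rad; t = (α − φ) mod 2π = 5.089102 rad, q = (φ − β) mod 2π = 1.906178 rad → L = 7.25·(5.089102 + 6.522478 + 1.906178) = 7.25·13.517758 = 98.003746 m
LSR: p² = d² − 2 + 2cos(α−β) + 2d(sin α + sin β) = 18.282265; p = √p² = 4.275777; φ = atan2(−cos α − cos β, d + sin α + sin β) − atan2(−2, p) = 0.387241 rad; t = (φ − α) mod 2π = 1.475101 rad, q = (φ − β) mod 2π = 2.187195 rad → L = 7.25·(1.475101 + 4.275777 + 2.187195) = 7.25·7.938073 = 57.551029 m
RSL: p² = d² − 2 + 2cos(α−β) − 2d(sin α + sin β) = 67.179035; p = √p² = 8.196282; φ = atan2(cos α + cos β, d − sin α − sin β) − atan2(2, p) = -0.211214 rad; t = (α − φ) mod 2π = 5.406540 rad, q = (β − φ) mod 2π = 4.694446 rad → L = 7.25·(5.406540 + 8.196282 + 4.694446) = 7.25·18.297267 = 132.655188 m
RLR: c = (6 − d² + 2cos(α−β) + 2d(sin α − sin β))/8 = -4.317841, |c| > 1 → infeasible
LRL: c = (6 − d² + 2cos(α−β) − 2d(sin α − sin β))/8 = -4.607827, |c| > 1 → infeasible
Shortest: LSR with L = 57.551029 m ≈ 57.5510 m
Convert LSR to answer units (arcs ×180/π): t = 1.475101·180/π = 84.5171°, p = ρ·p = 7.25·4.275777 = 30.9994 m, q = 2.187195·180/π = 125.3171°, L = 57.5510 m.

LSR: t = 84.5171°, p = 30.9994 m, q = 125.3171°, L = 57.5510 m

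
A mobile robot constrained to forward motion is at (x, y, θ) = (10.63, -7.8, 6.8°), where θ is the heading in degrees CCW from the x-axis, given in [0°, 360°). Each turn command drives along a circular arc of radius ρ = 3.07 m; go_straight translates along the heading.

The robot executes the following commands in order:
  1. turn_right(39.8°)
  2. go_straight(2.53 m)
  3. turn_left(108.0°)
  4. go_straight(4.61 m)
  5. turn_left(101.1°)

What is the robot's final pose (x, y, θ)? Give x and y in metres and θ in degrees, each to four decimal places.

set_pose: (x, y, θ) = (10.6300, -7.8000, 6.8000°), ρ = 3.07
turn_right(39.8°): centre at ρ to the right, rotate −39.8° → (12.6655, -8.2737, -33.0000° ≡ 327.0000°)
go_straight(2.53): x += 2.53·cos θ, y += 2.53·sin θ → (14.7874, -9.6516, 327.0000°)
turn_left(108.0°): centre at ρ to the left, rotate +108.0° → (19.4248, -7.8715, 435.0000° ≡ 75.0000°)
go_straight(4.61): x += 4.61·cos θ, y += 4.61·sin θ → (20.6180, -3.4186, 75.0000°)
turn_left(101.1°): centre at ρ to the left, rotate +101.1° → (17.8614, 0.4389, 176.1000°)

(17.8614, 0.4389, 176.1000°)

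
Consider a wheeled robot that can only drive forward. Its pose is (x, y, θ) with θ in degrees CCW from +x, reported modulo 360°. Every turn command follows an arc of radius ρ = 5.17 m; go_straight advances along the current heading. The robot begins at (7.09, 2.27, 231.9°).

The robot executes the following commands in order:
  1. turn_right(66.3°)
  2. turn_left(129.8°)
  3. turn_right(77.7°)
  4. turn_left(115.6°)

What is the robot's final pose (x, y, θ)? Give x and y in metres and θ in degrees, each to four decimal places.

(-4.8902, -21.7902, 333.3000°)

set_pose: (x, y, θ) = (7.0900, 2.2700, 231.9000°), ρ = 5.17
turn_right(66.3°): centre at ρ to the right, rotate −66.3° → (1.7358, 0.4525, 165.6000°)
turn_left(129.8°): centre at ρ to the left, rotate +129.8° → (-4.2202, -6.7727, 295.4000°)
turn_right(77.7°): centre at ρ to the right, rotate −77.7° → (-5.7288, -13.0809, 217.7000°)
turn_left(115.6°): centre at ρ to the left, rotate +115.6° → (-4.8902, -21.7902, 333.3000°)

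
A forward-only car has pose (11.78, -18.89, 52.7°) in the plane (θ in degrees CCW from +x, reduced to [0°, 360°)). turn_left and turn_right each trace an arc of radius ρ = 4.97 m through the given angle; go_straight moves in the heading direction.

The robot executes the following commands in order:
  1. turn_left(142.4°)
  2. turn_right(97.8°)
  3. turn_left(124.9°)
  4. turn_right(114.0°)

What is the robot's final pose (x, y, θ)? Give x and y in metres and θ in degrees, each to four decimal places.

(-16.0206, -1.7332, 108.2000°)

set_pose: (x, y, θ) = (11.7800, -18.8900, 52.7000°), ρ = 4.97
turn_left(142.4°): centre at ρ to the left, rotate +142.4° → (6.5318, -11.0798, 195.1000°)
turn_right(97.8°): centre at ρ to the right, rotate −97.8° → (0.3074, -6.9130, 97.3000°)
turn_left(124.9°): centre at ρ to the left, rotate +124.9° → (-7.9608, -3.8627, 222.2000°)
turn_right(114.0°): centre at ρ to the right, rotate −114.0° → (-16.0206, -1.7332, 108.2000°)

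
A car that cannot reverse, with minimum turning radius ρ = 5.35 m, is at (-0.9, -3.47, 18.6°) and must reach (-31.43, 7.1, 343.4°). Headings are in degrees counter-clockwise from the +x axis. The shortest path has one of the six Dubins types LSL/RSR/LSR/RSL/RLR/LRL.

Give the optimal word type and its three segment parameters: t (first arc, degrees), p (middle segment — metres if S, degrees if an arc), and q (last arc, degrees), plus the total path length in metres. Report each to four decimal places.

Let ψ = atan2(Δy, Δx) = atan2(10.57, -30.53) = 160.9033° be the start→goal bearing.
Normalize: d = |goal − start| / ρ = 32.307984/5.35 = 6.038875, α = (θ_start − ψ) mod 360° = 217.6967° = 3.799524 rad, β = (θ_goal − ψ) mod 360° = 182.4967° = 3.185169 rad.
Common terms: sin α = -0.611482, cos α = -0.791259, sin β = -0.043562, cos β = -0.999051, cos(α−β) = 0.817145, d² = 36.468016. Work in radians in the unit-radius frame; every candidate has L = ρ·(t + p + q).
LSL: p² = 2 + d² − 2cos(α−β) + 2d(sin α − sin β) = 29.974536; p = √p² = 5.474901; φ = atan2(cos β − cos α, d + sin α − sin β) = -0.037963 rad; t = (φ − α) mod 2π = 2.445698 rad, q = (β − φ) mod 2π = 3.223131 rad → L = 5.35·(2.445698 + 5.474901 + 3.223131) = 5.35·11.143730 = 59.618955 m
RSR: p² = 2 + d² − 2cos(α−β) + 2d(sin β − sin α) = 43.692918; p = √p² = 6.610062; φ = atan2(cos α − cos β, d − sin α + sin β) = 0.031441 rad; t = (α − φ) mod 2π = 3.768084 rad, q = (φ − β) mod 2π = 3.129458 rad → L = 5.35·(3.768084 + 6.610062 + 3.129458) = 5.35·13.507603 = 72.265676 m
LSR: p² = d² − 2 + 2cos(α−β) + 2d(sin α + sin β) = 28.190851; p = √p² = 5.309506; φ = atan2(−cos α − cos β, d + sin α + sin β) − atan2(−2, p) = 0.681277 rad; t = (φ − α) mod 2π = 3.164937 rad, q = (φ − β) mod 2π = 3.779293 rad → L = 5.35·(3.164937 + 5.309506 + 3.779293) = 5.35·12.253737 = 65.557491 m
RSL: p² = d² − 2 + 2cos(α−β) − 2d(sin α + sin β) = 44.013762; p = √p² = 6.634287; φ = atan2(cos α + cos β, d − sin α − sin β) − atan2(2, p) = -0.554136 rad; t = (α − φ) mod 2π = 4.353660 rad, q = (β − φ) mod 2π = 3.739305 rad → L = 5.35·(4.353660 + 6.634287 + 3.739305) = 5.35·14.727252 = 78.790797 m
RLR: c = (6 − d² + 2cos(α−β) + 2d(sin α − sin β))/8 = -4.461615, |c| > 1 → infeasible
LRL: c = (6 − d² + 2cos(α−β) − 2d(sin α − sin β))/8 = -2.746817, |c| > 1 → infeasible
Shortest: LSL with L = 59.618955 m ≈ 59.6190 m
Convert LSL to answer units (arcs ×180/π): t = 2.445698·180/π = 140.1282°, p = ρ·p = 5.35·5.474901 = 29.2907 m, q = 3.223131·180/π = 184.6718°, L = 59.6190 m.

LSL: t = 140.1282°, p = 29.2907 m, q = 184.6718°, L = 59.6190 m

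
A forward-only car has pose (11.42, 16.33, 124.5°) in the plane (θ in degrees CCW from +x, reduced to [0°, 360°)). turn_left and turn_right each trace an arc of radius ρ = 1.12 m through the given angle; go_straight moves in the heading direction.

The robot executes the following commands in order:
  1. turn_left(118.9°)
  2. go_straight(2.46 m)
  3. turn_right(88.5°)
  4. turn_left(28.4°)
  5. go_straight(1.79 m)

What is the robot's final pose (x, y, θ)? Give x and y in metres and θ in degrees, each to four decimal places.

(4.5909, 13.4856, 183.3000°)

set_pose: (x, y, θ) = (11.4200, 16.3300, 124.5000°), ρ = 1.12
turn_left(118.9°): centre at ρ to the left, rotate +118.9° → (9.4955, 16.1971, 243.4000°)
go_straight(2.46): x += 2.46·cos θ, y += 2.46·sin θ → (8.3940, 13.9975, 243.4000°)
turn_right(88.5°): centre at ρ to the right, rotate −88.5° → (6.9175, 13.4847, 154.9000°)
turn_left(28.4°): centre at ρ to the left, rotate +28.4° → (6.3779, 13.5887, 183.3000°)
go_straight(1.79): x += 1.79·cos θ, y += 1.79·sin θ → (4.5909, 13.4856, 183.3000°)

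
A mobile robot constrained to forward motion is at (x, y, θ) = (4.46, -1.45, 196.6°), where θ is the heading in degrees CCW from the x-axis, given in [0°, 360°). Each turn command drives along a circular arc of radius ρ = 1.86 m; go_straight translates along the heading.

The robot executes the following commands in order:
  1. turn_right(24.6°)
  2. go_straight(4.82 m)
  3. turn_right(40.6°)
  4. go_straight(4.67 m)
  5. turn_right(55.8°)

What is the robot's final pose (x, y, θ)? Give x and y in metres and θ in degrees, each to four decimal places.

set_pose: (x, y, θ) = (4.4600, -1.4500, 196.6000°), ρ = 1.86
turn_right(24.6°): centre at ρ to the right, rotate −24.6° → (3.6698, -1.5094, 172.0000°)
go_straight(4.82): x += 4.82·cos θ, y += 4.82·sin θ → (-1.1033, -0.8386, 172.0000°)
turn_right(40.6°): centre at ρ to the right, rotate −40.6° → (-2.2397, -0.2267, 131.4000°)
go_straight(4.67): x += 4.67·cos θ, y += 4.67·sin θ → (-5.3280, 3.2763, 131.4000°)
turn_right(55.8°): centre at ρ to the right, rotate −55.8° → (-5.7344, 4.9689, 75.6000°)

(-5.7344, 4.9689, 75.6000°)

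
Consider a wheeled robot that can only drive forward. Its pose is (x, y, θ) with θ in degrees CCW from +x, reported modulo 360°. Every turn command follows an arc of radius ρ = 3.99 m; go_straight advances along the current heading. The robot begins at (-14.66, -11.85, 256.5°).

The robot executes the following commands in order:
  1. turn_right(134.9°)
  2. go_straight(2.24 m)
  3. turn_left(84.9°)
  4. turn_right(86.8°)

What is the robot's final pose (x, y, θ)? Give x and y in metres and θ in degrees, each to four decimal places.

set_pose: (x, y, θ) = (-14.6600, -11.8500, 256.5000°), ρ = 3.99
turn_right(134.9°): centre at ρ to the right, rotate −134.9° → (-21.9381, -13.0093, 121.6000°)
go_straight(2.24): x += 2.24·cos θ, y += 2.24·sin θ → (-23.1119, -11.1014, 121.6000°)
turn_left(84.9°): centre at ρ to the left, rotate +84.9° → (-28.2906, -9.6213, 206.5000°)
turn_right(86.8°): centre at ρ to the right, rotate −86.8° → (-33.5368, -8.0274, 119.7000°)

(-33.5368, -8.0274, 119.7000°)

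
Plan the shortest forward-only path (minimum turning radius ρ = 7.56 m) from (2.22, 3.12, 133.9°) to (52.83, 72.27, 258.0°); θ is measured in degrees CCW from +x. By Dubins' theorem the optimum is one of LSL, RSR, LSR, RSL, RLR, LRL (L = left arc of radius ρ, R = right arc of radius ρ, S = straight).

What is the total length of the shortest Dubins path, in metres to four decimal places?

Let ψ = atan2(Δy, Δx) = atan2(69.15, 50.61) = 53.8001° be the start→goal bearing.
Normalize: d = |goal − start| / ρ = 85.691858/7.56 = 11.334902, α = (θ_start − ψ) mod 360° = 80.0999° = 1.398007 rad, β = (θ_goal − ψ) mod 360° = 204.1999° = 3.563961 rad.
Common terms: sin α = 0.985109, cos α = 0.171930, sin β = -0.409922, cos β = -0.912121, cos(α−β) = -0.560639, d² = 128.480001. Work in radians in the unit-radius frame; every candidate has L = ρ·(t + p + q).
LSL: p² = 2 + d² − 2cos(α−β) + 2d(sin α − sin β) = 163.226355; p = √p² = 12.776007; φ = atan2(cos β − cos α, d + sin α − sin β) = -0.084953 rad; t = (φ − α) mod 2π = 4.800225 rad, q = (β − φ) mod 2π = 3.648914 rad → L = 7.56·(4.800225 + 12.776007 + 3.648914) = 7.56·21.225146 = 160.462103 m
RSR: p² = 2 + d² − 2cos(α−β) + 2d(sin β − sin α) = 99.976204; p = √p² = 9.998810; φ = atan2(cos α − cos β, d − sin α + sin β) = 0.108632 rad; t = (α − φ) mod 2π = 1.289376 rad, q = (φ − β) mod 2π = 2.827856 rad → L = 7.56·(1.289376 + 9.998810 + 2.827856) = 7.56·14.116042 = 106.717276 m
LSR: p² = d² − 2 + 2cos(α−β) + 2d(sin α + sin β) = 138.398107; p = √p² = 11.764272; φ = atan2(−cos α − cos β, d + sin α + sin β) − atan2(−2, p) = 0.230465 rad; t = (φ − α) mod 2π = 5.115643 rad, q = (φ − β) mod 2π = 2.949689 rad → L = 7.56·(5.115643 + 11.764272 + 2.949689) = 7.56·19.829604 = 149.911806 m
RSL: p² = d² − 2 + 2cos(α−β) − 2d(sin α + sin β) = 112.319339; p = √p² = 10.598082; φ = atan2(cos α + cos β, d − sin α − sin β) − atan2(2, p) = -0.255204 rad; t = (α − φ) mod 2π = 1.653212 rad, q = (β − φ) mod 2π = 3.819165 rad → L = 7.56·(1.653212 + 10.598082 + 3.819165) = 7.56·16.070459 = 121.492669 m
RLR: c = (6 − d² + 2cos(α−β) + 2d(sin α − sin β))/8 = -11.497025, |c| > 1 → infeasible
LRL: c = (6 − d² + 2cos(α−β) − 2d(sin α − sin β))/8 = -19.403294, |c| > 1 → infeasible
Shortest: RSR with L = 106.717276 m ≈ 106.7173 m

106.7173 m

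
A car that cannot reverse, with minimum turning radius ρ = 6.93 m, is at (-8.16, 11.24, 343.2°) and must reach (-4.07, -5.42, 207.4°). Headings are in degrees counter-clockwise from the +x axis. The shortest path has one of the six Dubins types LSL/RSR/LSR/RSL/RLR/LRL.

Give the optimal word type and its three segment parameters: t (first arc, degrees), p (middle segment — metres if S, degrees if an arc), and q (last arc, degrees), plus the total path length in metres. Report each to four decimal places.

Let ψ = atan2(Δy, Δx) = atan2(-16.66, 4.09) = -76.2068° be the start→goal bearing.
Normalize: d = |goal − start| / ρ = 17.154699/6.93 = 2.475426, α = (θ_start − ψ) mod 360° = 59.4068° = 1.036844 rad, β = (θ_goal − ψ) mod 360° = 283.6068° = 4.949872 rad.
Common terms: sin α = 0.860802, cos α = 0.508940, sin β = -0.971933, cos β = 0.235257, cos(α−β) = -0.716911, d² = 6.127732. Work in radians in the unit-radius frame; every candidate has L = ρ·(t + p + q).
LSL: p² = 2 + d² − 2cos(α−β) + 2d(sin α − sin β) = 18.635153; p = √p² = 4.316845; φ = atan2(cos β − cos α, d + sin α − sin β) = -0.063441 rad; t = (φ − α) mod 2π = 5.182900 rad, q = (β − φ) mod 2π = 5.013313 rad → L = 6.93·(5.182900 + 4.316845 + 5.013313) = 6.93·14.513059 = 100.575497 m
RSR: p² = 2 + d² − 2cos(α−β) + 2d(sin β − sin α) = 0.487953; p = √p² = 0.698536; φ = atan2(cos α − cos β, d − sin α + sin β) = 0.402581 rad; t = (α − φ) mod 2π = 0.634263 rad, q = (φ − β) mod 2π = 1.735895 rad → L = 6.93·(0.634263 + 0.698536 + 1.735895) = 6.93·3.068693 = 21.266045 m
LSR: p² = d² − 2 + 2cos(α−β) + 2d(sin α + sin β) = 2.143717; p = √p² = 1.464144; φ = atan2(−cos α − cos β, d + sin α + sin β) − atan2(−2, p) = 0.633921 rad; t = (φ − α) mod 2π = 5.880263 rad, q = (φ − β) mod 2π = 1.967235 rad → L = 6.93·(5.880263 + 1.464144 + 1.967235) = 6.93·9.311642 = 64.529676 m
RSL: p² = d² − 2 + 2cos(α−β) − 2d(sin α + sin β) = 3.244103; p = √p² = 1.801139; φ = atan2(cos α + cos β, d − sin α − sin β) − atan2(2, p) = -0.557516 rad; t = (α − φ) mod 2π = 1.594360 rad, q = (β − φ) mod 2π = 5.507388 rad → L = 6.93·(1.594360 + 1.801139 + 5.507388) = 6.93·8.902888 = 61.697011 m
RLR: c = (6 − d² + 2cos(α−β) + 2d(sin α − sin β))/8 = 0.939006; p = 2π − arccos c = 5.932117 rad; φ = atan2(cos α − cos β, d − sin α + sin β) = 0.402581 rad; t = (α − φ + p/2) mod 2π = 3.600321 rad, q = (α − β − t + p) mod 2π = 4.701953 rad → L = 6.93·(3.600321 + 5.932117 + 4.701953) = 6.93·14.234391 = 98.644332 m
LRL: c = (6 − d² + 2cos(α−β) − 2d(sin α − sin β))/8 = -1.329394, |c| > 1 → infeasible
Shortest: RSR with L = 21.266045 m ≈ 21.2660 m
Convert RSR to answer units (arcs ×180/π): t = 0.634263·180/π = 36.3406°, p = ρ·p = 6.93·0.698536 = 4.8409 m, q = 1.735895·180/π = 99.4594°, L = 21.2660 m.

RSR: t = 36.3406°, p = 4.8409 m, q = 99.4594°, L = 21.2660 m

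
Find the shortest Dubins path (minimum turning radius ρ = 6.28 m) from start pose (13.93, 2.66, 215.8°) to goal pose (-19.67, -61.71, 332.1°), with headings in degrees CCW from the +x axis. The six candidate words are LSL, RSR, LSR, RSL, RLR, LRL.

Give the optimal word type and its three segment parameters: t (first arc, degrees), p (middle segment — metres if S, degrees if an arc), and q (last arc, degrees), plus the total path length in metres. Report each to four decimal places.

Let ψ = atan2(Δy, Δx) = atan2(-64.37, -33.60) = -117.5638° be the start→goal bearing.
Normalize: d = |goal − start| / ρ = 72.611686/6.28 = 11.562370, α = (θ_start − ψ) mod 360° = 333.3638° = 5.818295 rad, β = (θ_goal − ψ) mod 360° = 89.6638° = 1.564928 rad.
Common terms: sin α = -0.448325, cos α = 0.893871, sin β = 0.999983, cos β = 0.005868, cos(α−β) = -0.443071, d² = 133.688408. Work in radians in the unit-radius frame; every candidate has L = ρ·(t + p + q).
LSL: p² = 2 + d² − 2cos(α−β) + 2d(sin α − sin β) = 103.082819; p = √p² = 10.152971; φ = atan2(cos β − cos α, d + sin α − sin β) = -0.087574 rad; t = (φ − α) mod 2π = 0.377316 rad, q = (β − φ) mod 2π = 1.652502 rad → L = 6.28·(0.377316 + 10.152971 + 1.652502) = 6.28·12.182789 = 76.507914 m
RSR: p² = 2 + d² − 2cos(α−β) + 2d(sin β − sin α) = 170.066281; p = √p² = 13.040946; φ = atan2(cos α − cos β, d − sin α + sin β) = 0.068146 rad; t = (α − φ) mod 2π = 5.750149 rad, q = (φ − β) mod 2π = 4.786404 rad → L = 6.28·(5.750149 + 13.040946 + 4.786404) = 6.28·23.577499 = 148.066694 m
LSR: p² = d² − 2 + 2cos(α−β) + 2d(sin α + sin β) = 143.559219; p = √p² = 11.981620; φ = atan2(−cos α − cos β, d + sin α + sin β) − atan2(−2, p) = 0.091261 rad; t = (φ − α) mod 2π = 0.556151 rad, q = (φ − β) mod 2π = 4.809518 rad → L = 6.28·(0.556151 + 11.981620 + 4.809518) = 6.28·17.347290 = 108.940979 m
RSL: p² = d² − 2 + 2cos(α−β) − 2d(sin α + sin β) = 118.045311; p = √p² = 10.864866; φ = atan2(cos α + cos β, d − sin α − sin β) − atan2(2, p) = -0.100508 rad; t = (α − φ) mod 2π = 5.918803 rad, q = (β − φ) mod 2π = 1.665436 rad → L = 6.28·(5.918803 + 10.864866 + 1.665436) = 6.28·18.449105 = 115.860378 m
RLR: c = (6 − d² + 2cos(α−β) + 2d(sin α − sin β))/8 = -20.258285, |c| > 1 → infeasible
LRL: c = (6 − d² + 2cos(α−β) − 2d(sin α − sin β))/8 = -11.885352, |c| > 1 → infeasible
Shortest: LSL with L = 76.507914 m ≈ 76.5079 m
Convert LSL to answer units (arcs ×180/π): t = 0.377316·180/π = 21.6186°, p = ρ·p = 6.28·10.152971 = 63.7607 m, q = 1.652502·180/π = 94.6814°, L = 76.5079 m.

LSL: t = 21.6186°, p = 63.7607 m, q = 94.6814°, L = 76.5079 m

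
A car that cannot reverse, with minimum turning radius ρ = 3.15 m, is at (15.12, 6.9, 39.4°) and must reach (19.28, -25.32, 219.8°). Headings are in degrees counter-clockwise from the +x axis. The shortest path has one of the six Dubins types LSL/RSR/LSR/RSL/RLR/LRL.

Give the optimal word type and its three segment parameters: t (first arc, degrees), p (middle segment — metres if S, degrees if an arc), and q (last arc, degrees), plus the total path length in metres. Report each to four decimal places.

Let ψ = atan2(Δy, Δx) = atan2(-32.22, 4.16) = -82.6431° be the start→goal bearing.
Normalize: d = |goal − start| / ρ = 32.487444/3.15 = 10.313474, α = (θ_start − ψ) mod 360° = 122.0431° = 2.130054 rad, β = (θ_goal − ψ) mod 360° = 302.4431° = 5.278628 rad.
Common terms: sin α = 0.847649, cos α = -0.530557, sin β = -0.843925, cos β = 0.536462, cos(α−β) = -0.999976, d² = 106.367750. Work in radians in the unit-radius frame; every candidate has L = ρ·(t + p + q).
LSL: p² = 2 + d² − 2cos(α−β) + 2d(sin α − sin β) = 145.259705; p = √p² = 12.052373; φ = atan2(cos β − cos α, d + sin α − sin β) = 0.088648 rad; t = (φ − α) mod 2π = 4.241779 rad, q = (β − φ) mod 2π = 5.189980 rad → L = 3.15·(4.241779 + 12.052373 + 5.189980) = 3.15·21.484133 = 67.675018 m
RSR: p² = 2 + d² − 2cos(α−β) + 2d(sin β − sin α) = 75.475697; p = √p² = 8.687675; φ = atan2(cos α − cos β, d − sin α + sin β) = -0.123131 rad; t = (α − φ) mod 2π = 2.253185 rad, q = (φ − β) mod 2π = 0.881427 rad → L = 3.15·(2.253185 + 8.687675 + 0.881427) = 3.15·11.822286 = 37.240202 m
LSR: p² = d² − 2 + 2cos(α−β) + 2d(sin α + sin β) = 102.444626; p = √p² = 10.121493; φ = atan2(−cos α − cos β, d + sin α + sin β) − atan2(−2, p) = 0.194514 rad; t = (φ − α) mod 2π = 4.347645 rad, q = (φ − β) mod 2π = 1.199071 rad → L = 3.15·(4.347645 + 10.121493 + 1.199071) = 3.15·15.668209 = 49.354860 m
RSL: p² = d² − 2 + 2cos(α−β) − 2d(sin α + sin β) = 102.290971; p = √p² = 10.113900; φ = atan2(cos α + cos β, d − sin α − sin β) − atan2(2, p) = -0.194656 rad; t = (α − φ) mod 2π = 2.324710 rad, q = (β − φ) mod 2π = 5.473284 rad → L = 3.15·(2.324710 + 10.113900 + 5.473284) = 3.15·17.911894 = 56.422467 m
RLR: c = (6 − d² + 2cos(α−β) + 2d(sin α − sin β))/8 = -8.434462, |c| > 1 → infeasible
LRL: c = (6 − d² + 2cos(α−β) − 2d(sin α − sin β))/8 = -17.157463, |c| > 1 → infeasible
Shortest: RSR with L = 37.240202 m ≈ 37.2402 m
Convert RSR to answer units (arcs ×180/π): t = 2.253185·180/π = 129.0980°, p = ρ·p = 3.15·8.687675 = 27.3662 m, q = 0.881427·180/π = 50.5020°, L = 37.2402 m.

RSR: t = 129.0980°, p = 27.3662 m, q = 50.5020°, L = 37.2402 m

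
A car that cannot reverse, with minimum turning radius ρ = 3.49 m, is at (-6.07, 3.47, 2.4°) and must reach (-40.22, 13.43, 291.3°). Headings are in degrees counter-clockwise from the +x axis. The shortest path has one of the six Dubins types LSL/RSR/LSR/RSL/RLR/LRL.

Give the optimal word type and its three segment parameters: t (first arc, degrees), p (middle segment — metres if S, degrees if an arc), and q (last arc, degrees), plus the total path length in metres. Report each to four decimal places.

LSL: t = 163.4713°, p = 31.7115 m, q = 125.4287°, L = 49.3090 m

Let ψ = atan2(Δy, Δx) = atan2(9.96, -34.15) = 163.7404° be the start→goal bearing.
Normalize: d = |goal − start| / ρ = 35.572800/3.49 = 10.192779, α = (θ_start − ψ) mod 360° = 198.6596° = 3.467263 rad, β = (θ_goal − ψ) mod 360° = 127.5596° = 2.226334 rad.
Common terms: sin α = -0.319944, cos α = -0.947436, sin β = 0.792720, cos β = -0.609586, cos(α−β) = 0.323917, d² = 103.892751. Work in radians in the unit-radius frame; every candidate has L = ρ·(t + p + q).
LSL: p² = 2 + d² − 2cos(α−β) + 2d(sin α − sin β) = 82.562630; p = √p² = 9.086398; φ = atan2(cos β − cos α, d + sin α − sin β) = 0.037191 rad; t = (φ − α) mod 2π = 2.853112 rad, q = (β − φ) mod 2π = 2.189144 rad → L = 3.49·(2.853112 + 9.086398 + 2.189144) = 3.49·14.128654 = 49.309003 m
RSR: p² = 2 + d² − 2cos(α−β) + 2d(sin β − sin α) = 127.927203; p = √p² = 11.310491; φ = atan2(cos α − cos β, d − sin α + sin β) = -0.029875 rad; t = (α − φ) mod 2π = 3.497138 rad, q = (φ − β) mod 2π = 4.026976 rad → L = 3.49·(3.497138 + 11.310491 + 4.026976) = 3.49·18.834605 = 65.732772 m
LSR: p² = d² − 2 + 2cos(α−β) + 2d(sin α + sin β) = 112.178383; p = √p² = 10.591430; φ = atan2(−cos α − cos β, d + sin α + sin β) − atan2(−2, p) = 0.331596 rad; t = (φ − α) mod 2π = 3.147518 rad, q = (φ − β) mod 2π = 4.388447 rad → L = 3.49·(3.147518 + 10.591430 + 4.388447) = 3.49·18.127395 = 63.264610 m
RSL: p² = d² − 2 + 2cos(α−β) − 2d(sin α + sin β) = 92.902789; p = √p² = 9.638609; φ = atan2(cos α + cos β, d − sin α − sin β) − atan2(2, p) = -0.363433 rad; t = (α − φ) mod 2π = 3.830697 rad, q = (β − φ) mod 2π = 2.589768 rad → L = 3.49·(3.830697 + 9.638609 + 2.589768) = 3.49·16.059074 = 56.046168 m
RLR: c = (6 − d² + 2cos(α−β) + 2d(sin α − sin β))/8 = -14.990900, |c| > 1 → infeasible
LRL: c = (6 − d² + 2cos(α−β) − 2d(sin α − sin β))/8 = -9.320329, |c| > 1 → infeasible
Shortest: LSL with L = 49.309003 m ≈ 49.3090 m
Convert LSL to answer units (arcs ×180/π): t = 2.853112·180/π = 163.4713°, p = ρ·p = 3.49·9.086398 = 31.7115 m, q = 2.189144·180/π = 125.4287°, L = 49.3090 m.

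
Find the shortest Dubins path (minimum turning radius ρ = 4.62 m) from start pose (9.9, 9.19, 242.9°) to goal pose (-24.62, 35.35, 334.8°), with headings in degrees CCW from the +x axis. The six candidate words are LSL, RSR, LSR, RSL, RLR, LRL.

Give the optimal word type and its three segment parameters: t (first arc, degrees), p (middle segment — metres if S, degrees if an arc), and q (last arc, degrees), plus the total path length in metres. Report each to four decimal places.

RSR: t = 94.4464°, p = 37.9884 m, q = 173.6536°, L = 59.6064 m

Let ψ = atan2(Δy, Δx) = atan2(26.16, -34.52) = 142.8444° be the start→goal bearing.
Normalize: d = |goal − start| / ρ = 43.312539/4.62 = 9.375008, α = (θ_start − ψ) mod 360° = 100.0556° = 1.746300 rad, β = (θ_goal − ψ) mod 360° = 191.9556° = 3.350258 rad.
Common terms: sin α = 0.984639, cos α = -0.174604, sin β = -0.207154, cos β = -0.978308, cos(α−β) = -0.033155, d² = 87.890782. Work in radians in the unit-radius frame; every candidate has L = ρ·(t + p + q).
LSL: p² = 2 + d² − 2cos(α−β) + 2d(sin α − sin β) = 112.303229; p = √p² = 10.597322; φ = atan2(cos β − cos α, d + sin α − sin β) = -0.075913 rad; t = (φ − α) mod 2π = 4.460972 rad, q = (β − φ) mod 2π = 3.426171 rad → L = 4.62·(4.460972 + 10.597322 + 3.426171) = 4.62·18.484465 = 85.398227 m
RSR: p² = 2 + d² − 2cos(α−β) + 2d(sin β − sin α) = 67.610956; p = √p² = 8.222588; φ = atan2(cos α − cos β, d − sin α + sin β) = 0.097900 rad; t = (α − φ) mod 2π = 1.648400 rad, q = (φ − β) mod 2π = 3.030827 rad → L = 4.62·(1.648400 + 8.222588 + 3.030827) = 4.62·12.901816 = 59.606389 m
LSR: p² = d² − 2 + 2cos(α−β) + 2d(sin α + sin β) = 100.402318; p = √p² = 10.020096; φ = atan2(−cos α − cos β, d + sin α + sin β) − atan2(−2, p) = 0.310085 rad; t = (φ − α) mod 2π = 4.846970 rad, q = (φ − β) mod 2π = 3.243012 rad → L = 4.62·(4.846970 + 10.020096 + 3.243012) = 4.62·18.110078 = 83.668562 m
RSL: p² = d² − 2 + 2cos(α−β) − 2d(sin α + sin β) = 71.246624; p = √p² = 8.440772; φ = atan2(cos α + cos β, d − sin α − sin β) − atan2(2, p) = -0.365958 rad; t = (α − φ) mod 2π = 2.112258 rad, q = (β − φ) mod 2π = 3.716215 rad → L = 4.62·(2.112258 + 8.440772 + 3.716215) = 4.62·14.269245 = 65.923910 m
RLR: c = (6 − d² + 2cos(α−β) + 2d(sin α − sin β))/8 = -7.451369, |c| > 1 → infeasible
LRL: c = (6 − d² + 2cos(α−β) − 2d(sin α − sin β))/8 = -13.037904, |c| > 1 → infeasible
Shortest: RSR with L = 59.606389 m ≈ 59.6064 m
Convert RSR to answer units (arcs ×180/π): t = 1.648400·180/π = 94.4464°, p = ρ·p = 4.62·8.222588 = 37.9884 m, q = 3.030827·180/π = 173.6536°, L = 59.6064 m.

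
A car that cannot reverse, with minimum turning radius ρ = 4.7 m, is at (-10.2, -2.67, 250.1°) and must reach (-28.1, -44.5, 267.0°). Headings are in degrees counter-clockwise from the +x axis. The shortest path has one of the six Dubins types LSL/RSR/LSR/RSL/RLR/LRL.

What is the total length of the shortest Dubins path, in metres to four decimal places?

Let ψ = atan2(Δy, Δx) = atan2(-41.83, -17.90) = -113.1672° be the start→goal bearing.
Normalize: d = |goal − start| / ρ = 45.498999/4.7 = 9.680638, α = (θ_start − ψ) mod 360° = 3.2672° = 0.057023 rad, β = (θ_goal − ψ) mod 360° = 20.1672° = 0.351984 rad.
Common terms: sin α = 0.056992, cos α = 0.998375, sin β = 0.344760, cos β = 0.938691, cos(α−β) = 0.956814, d² = 93.714753. Work in radians in the unit-radius frame; every candidate has L = ρ·(t + p + q).
LSL: p² = 2 + d² − 2cos(α−β) + 2d(sin α − sin β) = 88.229562; p = √p² = 9.393059; φ = atan2(cos β − cos α, d + sin α − sin β) = -0.006354 rad; t = (φ − α) mod 2π = 6.219808 rad, q = (β − φ) mod 2π = 0.358338 rad → L = 4.7·(6.219808 + 9.393059 + 0.358338) = 4.7·15.971205 = 75.064665 m
RSR: p² = 2 + d² − 2cos(α−β) + 2d(sin β − sin α) = 99.372690; p = √p² = 9.968585; φ = atan2(cos α − cos β, d − sin α + sin β) = 0.005987 rad; t = (α − φ) mod 2π = 0.051036 rad, q = (φ − β) mod 2π = 5.937189 rad → L = 4.7·(0.051036 + 9.968585 + 5.937189) = 4.7·15.956810 = 74.997006 m
LSR: p² = d² − 2 + 2cos(α−β) + 2d(sin α + sin β) = 101.406822; p = √p² = 10.070095; φ = atan2(−cos α − cos β, d + sin α + sin β) − atan2(−2, p) = 0.006246 rad; t = (φ − α) mod 2π = 6.232408 rad, q = (φ − β) mod 2π = 5.937448 rad → L = 4.7·(6.232408 + 10.070095 + 5.937448) = 4.7·22.239951 = 104.527770 m
RSL: p² = d² − 2 + 2cos(α−β) − 2d(sin α + sin β) = 85.849939; p = √p² = 9.265524; φ = atan2(cos α + cos β, d − sin α − sin β) − atan2(2, p) = -0.006787 rad; t = (α − φ) mod 2π = 0.063810 rad, q = (β − φ) mod 2π = 0.358771 rad → L = 4.7·(0.063810 + 9.265524 + 0.358771) = 4.7·9.688106 = 45.534096 m
RLR: c = (6 − d² + 2cos(α−β) + 2d(sin α − sin β))/8 = -11.421586, |c| > 1 → infeasible
LRL: c = (6 − d² + 2cos(α−β) − 2d(sin α − sin β))/8 = -10.028695, |c| > 1 → infeasible
Shortest: RSL with L = 45.534096 m ≈ 45.5341 m

45.5341 m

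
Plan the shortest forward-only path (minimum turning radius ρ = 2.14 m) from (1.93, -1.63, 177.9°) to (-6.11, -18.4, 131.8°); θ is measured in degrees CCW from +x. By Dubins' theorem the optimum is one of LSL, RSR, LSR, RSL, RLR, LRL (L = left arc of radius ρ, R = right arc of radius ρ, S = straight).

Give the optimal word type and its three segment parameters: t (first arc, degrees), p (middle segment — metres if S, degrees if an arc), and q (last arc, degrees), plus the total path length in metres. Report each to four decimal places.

Let ψ = atan2(Δy, Δx) = atan2(-16.77, -8.04) = -115.6143° be the start→goal bearing.
Normalize: d = |goal − start| / ρ = 18.597701/2.14 = 8.690515, α = (θ_start − ψ) mod 360° = 293.5143° = 5.122792 rad, β = (θ_goal − ψ) mod 360° = 247.4143° = 4.318195 rad.
Common terms: sin α = -0.916960, cos α = 0.398979, sin β = -0.923306, cos β = -0.384064, cos(α−β) = 0.693402, d² = 75.525046. Work in radians in the unit-radius frame; every candidate has L = ρ·(t + p + q).
LSL: p² = 2 + d² − 2cos(α−β) + 2d(sin α − sin β) = 76.248545; p = √p² = 8.732041; φ = atan2(cos β − cos α, d + sin α − sin β) = -0.089795 rad; t = (φ − α) mod 2π = 1.070598 rad, q = (β − φ) mod 2π = 4.407990 rad → L = 2.14·(1.070598 + 8.732041 + 4.407990) = 2.14·14.210630 = 30.410748 m
RSR: p² = 2 + d² − 2cos(α−β) + 2d(sin β − sin α) = 76.027939; p = √p² = 8.719400; φ = atan2(cos α − cos β, d − sin α + sin β) = 0.089926 rad; t = (α − φ) mod 2π = 5.032866 rad, q = (φ − β) mod 2π = 2.054916 rad → L = 2.14·(5.032866 + 8.719400 + 2.054916) = 2.14·15.807182 = 33.827370 m
LSR: p² = d² − 2 + 2cos(α−β) + 2d(sin α + sin β) = 42.926121; p = √p² = 6.551803; φ = atan2(−cos α − cos β, d + sin α + sin β) − atan2(−2, p) = 0.294098 rad; t = (φ − α) mod 2π = 1.454491 rad, q = (φ − β) mod 2π = 2.259088 rad → L = 2.14·(1.454491 + 6.551803 + 2.259088) = 2.14·10.265383 = 21.967919 m
RSL: p² = d² − 2 + 2cos(α−β) − 2d(sin α + sin β) = 106.897578; p = √p² = 10.339128; φ = atan2(cos α + cos β, d − sin α − sin β) − atan2(2, p) = -0.189664 rad; t = (α − φ) mod 2π = 5.312455 rad, q = (β − φ) mod 2π = 4.507859 rad → L = 2.14·(5.312455 + 10.339128 + 4.507859) = 2.14·20.159442 = 43.141207 m
RLR: c = (6 − d² + 2cos(α−β) + 2d(sin α − sin β))/8 = -8.503492, |c| > 1 → infeasible
LRL: c = (6 − d² + 2cos(α−β) − 2d(sin α − sin β))/8 = -8.531068, |c| > 1 → infeasible
Shortest: LSR with L = 21.967919 m ≈ 21.9679 m
Convert LSR to answer units (arcs ×180/π): t = 1.454491·180/π = 83.3362°, p = ρ·p = 2.14·6.551803 = 14.0209 m, q = 2.259088·180/π = 129.4362°, L = 21.9679 m.

LSR: t = 83.3362°, p = 14.0209 m, q = 129.4362°, L = 21.9679 m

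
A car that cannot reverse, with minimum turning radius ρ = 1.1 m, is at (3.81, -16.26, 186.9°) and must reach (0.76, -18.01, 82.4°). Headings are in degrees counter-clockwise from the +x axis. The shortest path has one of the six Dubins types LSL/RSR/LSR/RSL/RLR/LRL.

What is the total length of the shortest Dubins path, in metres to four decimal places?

Let ψ = atan2(Δy, Δx) = atan2(-1.75, -3.05) = -150.1541° be the start→goal bearing.
Normalize: d = |goal − start| / ρ = 3.516390/1.1 = 3.196718, α = (θ_start − ψ) mod 360° = 337.0541° = 5.882703 rad, β = (θ_goal − ψ) mod 360° = 232.5541° = 4.058834 rad.
Common terms: sin α = -0.389862, cos α = 0.920873, sin β = -0.793927, cos β = -0.608012, cos(α−β) = -0.250380, d² = 10.219008. Work in radians in the unit-radius frame; every candidate has L = ρ·(t + p + q).
LSL: p² = 2 + d² − 2cos(α−β) + 2d(sin α − sin β) = 15.303133; p = √p² = 3.911922; φ = atan2(cos β − cos α, d + sin α − sin β) = -0.401530 rad; t = (φ − α) mod 2π = 6.282137 rad, q = (β − φ) mod 2π = 4.460364 rad → L = 1.1·(6.282137 + 3.911922 + 4.460364) = 1.1·14.654423 = 16.119866 m
RSR: p² = 2 + d² − 2cos(α−β) + 2d(sin β − sin α) = 10.136403; p = √p² = 3.183772; φ = atan2(cos α − cos β, d − sin α + sin β) = 0.500896 rad; t = (α − φ) mod 2π = 5.381807 rad, q = (φ − β) mod 2π = 2.725248 rad → L = 1.1·(5.381807 + 3.183772 + 2.725248) = 1.1·11.290826 = 12.419909 m
LSR: p² = d² − 2 + 2cos(α−β) + 2d(sin α + sin β) = 0.149763; p = √p² = 0.386993; φ = atan2(−cos α − cos β, d + sin α + sin β) − atan2(−2, p) = 1.225470 rad; t = (φ − α) mod 2π = 1.625952 rad, q = (φ − β) mod 2π = 3.449821 rad → L = 1.1·(1.625952 + 0.386993 + 3.449821) = 1.1·5.462766 = 6.009043 m
RSL: p² = d² − 2 + 2cos(α−β) − 2d(sin α + sin β) = 15.286733; p = √p² = 3.909825; φ = atan2(cos α + cos β, d − sin α − sin β) − atan2(2, p) = -0.401530 rad; t = (α − φ) mod 2π = 0.001048 rad, q = (β − φ) mod 2π = 4.460365 rad → L = 1.1·(0.001048 + 3.909825 + 4.460365) = 1.1·8.371238 = 9.208362 m
RLR: c = (6 − d² + 2cos(α−β) + 2d(sin α − sin β))/8 = -0.267050; p = 2π − arccos c = 4.442058 rad; φ = atan2(cos α − cos β, d − sin α + sin β) = 0.500896 rad; t = (α − φ + p/2) mod 2π = 1.319650 rad, q = (α − β − t + p) mod 2π = 4.946277 rad → L = 1.1·(1.319650 + 4.442058 + 4.946277) = 1.1·10.707985 = 11.778784 m
LRL: c = (6 − d² + 2cos(α−β) − 2d(sin α − sin β))/8 = -0.912892; p = 2π − arccos c = 3.562076 rad; φ = atan2(cos β − cos α, d + sin α − sin β) = -0.401530 rad; t = (φ − α + p/2) mod 2π = 1.779990 rad, q = (β − α − t + p) mod 2π = 6.241402 rad → L = 1.1·(1.779990 + 3.562076 + 6.241402) = 1.1·11.583469 = 12.741816 m
Shortest: LSR with L = 6.009043 m ≈ 6.0090 m

6.0090 m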